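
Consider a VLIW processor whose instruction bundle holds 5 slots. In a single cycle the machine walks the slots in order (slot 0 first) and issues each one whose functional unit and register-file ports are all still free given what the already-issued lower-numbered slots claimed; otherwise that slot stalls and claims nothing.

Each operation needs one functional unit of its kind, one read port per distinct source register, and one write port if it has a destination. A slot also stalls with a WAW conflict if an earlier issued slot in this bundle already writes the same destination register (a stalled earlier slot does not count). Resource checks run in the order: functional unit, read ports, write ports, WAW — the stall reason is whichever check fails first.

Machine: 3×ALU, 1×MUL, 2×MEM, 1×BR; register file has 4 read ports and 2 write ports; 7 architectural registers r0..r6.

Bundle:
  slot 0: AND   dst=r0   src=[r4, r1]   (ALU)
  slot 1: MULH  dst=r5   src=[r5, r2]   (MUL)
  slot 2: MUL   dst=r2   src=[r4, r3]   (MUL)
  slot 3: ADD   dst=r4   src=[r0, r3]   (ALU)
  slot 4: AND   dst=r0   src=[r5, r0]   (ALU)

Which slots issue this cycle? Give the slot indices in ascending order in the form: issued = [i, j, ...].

issued = [0, 1]

slot 0 (ALU): ISSUE — free A2,Mu1,Ld2,B1 rp2 wp1
slot 1 (MUL): ISSUE — free A2,Mu0,Ld2,B1 rp0 wp0
slot 2 (MUL): stall FU — free A2,Mu0,Ld2,B1 rp0 wp0
slot 3 (ALU): stall RD_PORT — free A2,Mu0,Ld2,B1 rp0 wp0
slot 4 (ALU): stall RD_PORT — free A2,Mu0,Ld2,B1 rp0 wp0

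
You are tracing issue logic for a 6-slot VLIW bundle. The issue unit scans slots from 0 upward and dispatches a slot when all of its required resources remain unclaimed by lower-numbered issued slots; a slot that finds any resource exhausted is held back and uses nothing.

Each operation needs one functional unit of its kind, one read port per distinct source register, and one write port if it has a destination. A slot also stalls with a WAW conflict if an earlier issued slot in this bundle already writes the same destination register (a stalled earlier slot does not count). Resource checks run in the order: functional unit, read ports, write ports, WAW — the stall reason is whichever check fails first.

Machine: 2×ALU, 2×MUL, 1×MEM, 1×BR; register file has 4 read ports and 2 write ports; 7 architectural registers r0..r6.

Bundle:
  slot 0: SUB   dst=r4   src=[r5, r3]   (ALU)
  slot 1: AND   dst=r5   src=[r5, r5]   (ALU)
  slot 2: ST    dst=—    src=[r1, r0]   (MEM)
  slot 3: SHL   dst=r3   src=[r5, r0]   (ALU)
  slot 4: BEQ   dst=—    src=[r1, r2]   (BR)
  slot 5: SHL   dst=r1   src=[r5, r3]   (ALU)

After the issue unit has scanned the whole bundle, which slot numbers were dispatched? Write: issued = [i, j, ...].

issued = [0, 1]

#0 ALU src=r5,r3 dispatched  <A:1 Mu:2 Ld:1 B:1 rd:2 wr:1>
#1 ALU src=r5,r5 dispatched  <A:0 Mu:2 Ld:1 B:1 rd:1 wr:0>
#2 MEM src=r1,r0 held:RD_PORT  <A:0 Mu:2 Ld:1 B:1 rd:1 wr:0>
#3 ALU src=r5,r0 held:FU  <A:0 Mu:2 Ld:1 B:1 rd:1 wr:0>
#4 BR src=r1,r2 held:RD_PORT  <A:0 Mu:2 Ld:1 B:1 rd:1 wr:0>
#5 ALU src=r5,r3 held:FU  <A:0 Mu:2 Ld:1 B:1 rd:1 wr:0>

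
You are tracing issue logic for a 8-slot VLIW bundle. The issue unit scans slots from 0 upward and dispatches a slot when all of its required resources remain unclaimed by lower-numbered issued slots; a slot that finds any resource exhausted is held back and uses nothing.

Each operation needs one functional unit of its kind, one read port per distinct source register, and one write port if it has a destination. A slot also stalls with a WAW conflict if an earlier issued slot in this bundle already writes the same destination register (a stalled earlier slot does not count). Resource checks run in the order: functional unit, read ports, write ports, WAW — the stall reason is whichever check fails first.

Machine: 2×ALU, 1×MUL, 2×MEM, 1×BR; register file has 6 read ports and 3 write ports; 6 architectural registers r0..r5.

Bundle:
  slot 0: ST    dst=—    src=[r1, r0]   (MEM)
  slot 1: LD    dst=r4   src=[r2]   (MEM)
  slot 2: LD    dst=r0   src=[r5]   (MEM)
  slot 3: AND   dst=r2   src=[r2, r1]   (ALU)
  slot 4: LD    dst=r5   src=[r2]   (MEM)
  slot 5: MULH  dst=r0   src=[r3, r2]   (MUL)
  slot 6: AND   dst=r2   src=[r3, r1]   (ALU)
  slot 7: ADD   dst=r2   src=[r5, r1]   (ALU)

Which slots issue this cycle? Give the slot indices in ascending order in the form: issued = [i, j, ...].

(0) want 1×MEM +2rd +0wr — yes → AL2|MU1|ME1|BR1|rd4|wr3
(1) want 1×MEM +1rd +1wr — yes → AL2|MU1|ME0|BR1|rd3|wr2
(2) want 1×MEM +1rd +1wr — FU → AL2|MU1|ME0|BR1|rd3|wr2
(3) want 1×ALU +2rd +1wr — yes → AL1|MU1|ME0|BR1|rd1|wr1
(4) want 1×MEM +1rd +1wr — FU → AL1|MU1|ME0|BR1|rd1|wr1
(5) want 1×MUL +2rd +1wr — RD_PORT → AL1|MU1|ME0|BR1|rd1|wr1
(6) want 1×ALU +2rd +1wr — RD_PORT → AL1|MU1|ME0|BR1|rd1|wr1
(7) want 1×ALU +2rd +1wr — RD_PORT → AL1|MU1|ME0|BR1|rd1|wr1

issued = [0, 1, 3]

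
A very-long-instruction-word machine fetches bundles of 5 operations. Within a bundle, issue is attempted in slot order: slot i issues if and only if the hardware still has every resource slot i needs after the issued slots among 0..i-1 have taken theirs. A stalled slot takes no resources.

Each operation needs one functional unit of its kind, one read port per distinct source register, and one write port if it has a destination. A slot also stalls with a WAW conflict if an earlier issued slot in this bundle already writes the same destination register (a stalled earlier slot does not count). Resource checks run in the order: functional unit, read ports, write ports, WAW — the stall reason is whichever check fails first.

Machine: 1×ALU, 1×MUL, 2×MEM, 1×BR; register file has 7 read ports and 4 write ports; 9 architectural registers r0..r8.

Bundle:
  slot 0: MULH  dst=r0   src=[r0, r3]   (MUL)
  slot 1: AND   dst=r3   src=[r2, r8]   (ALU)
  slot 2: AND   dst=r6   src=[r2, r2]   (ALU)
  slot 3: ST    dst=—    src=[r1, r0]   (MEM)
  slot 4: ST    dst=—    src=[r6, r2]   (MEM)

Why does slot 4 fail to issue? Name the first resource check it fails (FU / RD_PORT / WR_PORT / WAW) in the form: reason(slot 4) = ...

reason(slot 4) = RD_PORT

#0 MUL src=r0,r3 dispatched  <A:1 Mu:0 Ld:2 B:1 rd:5 wr:3>
#1 ALU src=r2,r8 dispatched  <A:0 Mu:0 Ld:2 B:1 rd:3 wr:2>
#2 ALU src=r2,r2 held:FU  <A:0 Mu:0 Ld:2 B:1 rd:3 wr:2>
#3 MEM src=r1,r0 dispatched  <A:0 Mu:0 Ld:1 B:1 rd:1 wr:2>
#4 MEM src=r6,r2 held:RD_PORT  <A:0 Mu:0 Ld:1 B:1 rd:1 wr:2>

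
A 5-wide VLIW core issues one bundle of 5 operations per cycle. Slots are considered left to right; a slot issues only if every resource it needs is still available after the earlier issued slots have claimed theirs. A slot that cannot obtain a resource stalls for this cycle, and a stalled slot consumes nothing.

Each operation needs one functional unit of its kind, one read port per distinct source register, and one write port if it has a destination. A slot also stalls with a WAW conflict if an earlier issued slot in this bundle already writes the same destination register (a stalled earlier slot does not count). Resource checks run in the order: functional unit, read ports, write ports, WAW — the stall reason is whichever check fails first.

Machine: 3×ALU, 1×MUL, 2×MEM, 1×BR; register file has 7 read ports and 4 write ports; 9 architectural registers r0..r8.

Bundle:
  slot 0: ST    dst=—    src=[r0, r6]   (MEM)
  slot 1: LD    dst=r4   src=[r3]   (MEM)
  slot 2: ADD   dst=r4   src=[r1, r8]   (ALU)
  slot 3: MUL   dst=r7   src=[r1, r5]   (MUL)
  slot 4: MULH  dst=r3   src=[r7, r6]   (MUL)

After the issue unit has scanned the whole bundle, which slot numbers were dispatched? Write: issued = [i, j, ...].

issued = [0, 1, 3]

(0) want 1×MEM +2rd +0wr — yes → AL3|MU1|ME1|BR1|rd5|wr4
(1) want 1×MEM +1rd +1wr — yes → AL3|MU1|ME0|BR1|rd4|wr3
(2) want 1×ALU +2rd +1wr — WAW → AL3|MU1|ME0|BR1|rd4|wr3
(3) want 1×MUL +2rd +1wr — yes → AL3|MU0|ME0|BR1|rd2|wr2
(4) want 1×MUL +2rd +1wr — FU → AL3|MU0|ME0|BR1|rd2|wr2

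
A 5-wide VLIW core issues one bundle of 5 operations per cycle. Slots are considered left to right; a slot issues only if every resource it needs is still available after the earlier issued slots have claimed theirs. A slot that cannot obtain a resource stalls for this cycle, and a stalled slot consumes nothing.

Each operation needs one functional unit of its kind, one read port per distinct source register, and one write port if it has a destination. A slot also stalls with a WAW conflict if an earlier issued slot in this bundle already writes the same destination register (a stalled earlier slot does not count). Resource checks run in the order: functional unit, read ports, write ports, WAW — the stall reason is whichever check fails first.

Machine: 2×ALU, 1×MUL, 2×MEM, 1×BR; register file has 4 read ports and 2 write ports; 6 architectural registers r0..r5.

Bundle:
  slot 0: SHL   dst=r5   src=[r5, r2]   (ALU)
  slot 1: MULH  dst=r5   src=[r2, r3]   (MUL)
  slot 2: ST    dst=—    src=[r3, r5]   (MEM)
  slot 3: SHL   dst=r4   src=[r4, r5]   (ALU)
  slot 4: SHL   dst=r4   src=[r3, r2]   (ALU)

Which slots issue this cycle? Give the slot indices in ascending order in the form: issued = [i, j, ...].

issued = [0, 2]

(0) want 1×ALU +2rd +1wr — yes → AL1|MU1|ME2|BR1|rd2|wr1
(1) want 1×MUL +2rd +1wr — WAW → AL1|MU1|ME2|BR1|rd2|wr1
(2) want 1×MEM +2rd +0wr — yes → AL1|MU1|ME1|BR1|rd0|wr1
(3) want 1×ALU +2rd +1wr — RD_PORT → AL1|MU1|ME1|BR1|rd0|wr1
(4) want 1×ALU +2rd +1wr — RD_PORT → AL1|MU1|ME1|BR1|rd0|wr1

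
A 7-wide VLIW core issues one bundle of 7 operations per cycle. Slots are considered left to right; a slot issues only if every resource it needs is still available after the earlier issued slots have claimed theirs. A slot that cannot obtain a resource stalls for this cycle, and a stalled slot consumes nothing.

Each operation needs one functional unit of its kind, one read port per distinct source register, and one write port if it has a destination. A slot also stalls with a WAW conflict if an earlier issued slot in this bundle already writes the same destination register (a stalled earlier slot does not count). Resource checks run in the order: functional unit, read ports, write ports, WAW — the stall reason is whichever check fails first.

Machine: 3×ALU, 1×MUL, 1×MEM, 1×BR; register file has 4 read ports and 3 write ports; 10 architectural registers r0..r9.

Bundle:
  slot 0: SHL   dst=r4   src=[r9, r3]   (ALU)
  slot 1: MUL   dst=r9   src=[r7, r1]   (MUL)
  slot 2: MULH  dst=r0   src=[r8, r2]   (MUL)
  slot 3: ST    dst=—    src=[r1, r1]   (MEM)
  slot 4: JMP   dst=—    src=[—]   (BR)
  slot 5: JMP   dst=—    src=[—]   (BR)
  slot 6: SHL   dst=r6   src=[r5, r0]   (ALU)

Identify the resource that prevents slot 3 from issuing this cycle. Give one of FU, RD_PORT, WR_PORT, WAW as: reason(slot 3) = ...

  0. ALU→r4 ⇒ go  {2A/1Mu/1Ld/1B | 2r 2w}
  1. MUL→r9 ⇒ go  {2A/0Mu/1Ld/1B | 0r 1w}
  2. MUL→r0 ⇒ no(FU)  {2A/0Mu/1Ld/1B | 0r 1w}
  3. MEM ⇒ no(RD_PORT)  {2A/0Mu/1Ld/1B | 0r 1w}
  4. BR ⇒ go  {2A/0Mu/1Ld/0B | 0r 1w}
  5. BR ⇒ no(FU)  {2A/0Mu/1Ld/0B | 0r 1w}
  6. ALU→r6 ⇒ no(RD_PORT)  {2A/0Mu/1Ld/0B | 0r 1w}

reason(slot 3) = RD_PORT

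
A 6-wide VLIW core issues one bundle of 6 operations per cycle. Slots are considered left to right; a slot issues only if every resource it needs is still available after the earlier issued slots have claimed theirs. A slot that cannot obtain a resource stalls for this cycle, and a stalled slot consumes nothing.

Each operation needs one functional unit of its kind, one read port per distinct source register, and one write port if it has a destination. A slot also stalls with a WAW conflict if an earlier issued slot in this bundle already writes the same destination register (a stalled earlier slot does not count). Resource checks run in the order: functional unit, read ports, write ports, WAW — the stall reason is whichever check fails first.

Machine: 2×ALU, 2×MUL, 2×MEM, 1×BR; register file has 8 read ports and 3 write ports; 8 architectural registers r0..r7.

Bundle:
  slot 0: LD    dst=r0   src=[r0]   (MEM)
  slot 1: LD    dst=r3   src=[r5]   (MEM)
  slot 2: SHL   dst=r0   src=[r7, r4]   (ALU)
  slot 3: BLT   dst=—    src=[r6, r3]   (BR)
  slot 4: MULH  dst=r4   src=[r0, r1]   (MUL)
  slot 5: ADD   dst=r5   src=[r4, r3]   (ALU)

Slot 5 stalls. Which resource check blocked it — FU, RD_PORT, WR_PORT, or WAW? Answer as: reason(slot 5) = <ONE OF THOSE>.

slot 0 (MEM): ISSUE — free A2,Mu2,Ld1,B1 rp7 wp2
slot 1 (MEM): ISSUE — free A2,Mu2,Ld0,B1 rp6 wp1
slot 2 (ALU): stall WAW — free A2,Mu2,Ld0,B1 rp6 wp1
slot 3 (BR): ISSUE — free A2,Mu2,Ld0,B0 rp4 wp1
slot 4 (MUL): ISSUE — free A2,Mu1,Ld0,B0 rp2 wp0
slot 5 (ALU): stall WR_PORT — free A2,Mu1,Ld0,B0 rp2 wp0

reason(slot 5) = WR_PORT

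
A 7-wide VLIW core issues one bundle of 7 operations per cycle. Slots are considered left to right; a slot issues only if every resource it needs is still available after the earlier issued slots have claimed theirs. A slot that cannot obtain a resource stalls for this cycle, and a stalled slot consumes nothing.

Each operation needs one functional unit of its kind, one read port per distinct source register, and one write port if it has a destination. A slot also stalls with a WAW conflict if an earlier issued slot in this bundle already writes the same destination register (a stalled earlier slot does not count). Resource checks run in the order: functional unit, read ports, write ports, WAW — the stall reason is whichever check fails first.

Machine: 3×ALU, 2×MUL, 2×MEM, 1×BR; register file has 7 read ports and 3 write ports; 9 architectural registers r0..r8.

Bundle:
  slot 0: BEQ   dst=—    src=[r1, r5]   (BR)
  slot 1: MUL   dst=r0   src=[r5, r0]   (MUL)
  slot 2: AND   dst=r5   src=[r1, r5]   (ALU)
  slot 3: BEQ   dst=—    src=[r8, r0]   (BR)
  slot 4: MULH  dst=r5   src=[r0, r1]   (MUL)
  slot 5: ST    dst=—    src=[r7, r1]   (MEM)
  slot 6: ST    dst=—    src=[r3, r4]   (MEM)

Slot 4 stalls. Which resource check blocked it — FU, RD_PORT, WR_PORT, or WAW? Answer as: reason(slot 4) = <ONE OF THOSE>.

reason(slot 4) = RD_PORT

(0) want 1×BR +2rd +0wr — yes → AL3|MU2|ME2|BR0|rd5|wr3
(1) want 1×MUL +2rd +1wr — yes → AL3|MU1|ME2|BR0|rd3|wr2
(2) want 1×ALU +2rd +1wr — yes → AL2|MU1|ME2|BR0|rd1|wr1
(3) want 1×BR +2rd +0wr — FU → AL2|MU1|ME2|BR0|rd1|wr1
(4) want 1×MUL +2rd +1wr — RD_PORT → AL2|MU1|ME2|BR0|rd1|wr1
(5) want 1×MEM +2rd +0wr — RD_PORT → AL2|MU1|ME2|BR0|rd1|wr1
(6) want 1×MEM +2rd +0wr — RD_PORT → AL2|MU1|ME2|BR0|rd1|wr1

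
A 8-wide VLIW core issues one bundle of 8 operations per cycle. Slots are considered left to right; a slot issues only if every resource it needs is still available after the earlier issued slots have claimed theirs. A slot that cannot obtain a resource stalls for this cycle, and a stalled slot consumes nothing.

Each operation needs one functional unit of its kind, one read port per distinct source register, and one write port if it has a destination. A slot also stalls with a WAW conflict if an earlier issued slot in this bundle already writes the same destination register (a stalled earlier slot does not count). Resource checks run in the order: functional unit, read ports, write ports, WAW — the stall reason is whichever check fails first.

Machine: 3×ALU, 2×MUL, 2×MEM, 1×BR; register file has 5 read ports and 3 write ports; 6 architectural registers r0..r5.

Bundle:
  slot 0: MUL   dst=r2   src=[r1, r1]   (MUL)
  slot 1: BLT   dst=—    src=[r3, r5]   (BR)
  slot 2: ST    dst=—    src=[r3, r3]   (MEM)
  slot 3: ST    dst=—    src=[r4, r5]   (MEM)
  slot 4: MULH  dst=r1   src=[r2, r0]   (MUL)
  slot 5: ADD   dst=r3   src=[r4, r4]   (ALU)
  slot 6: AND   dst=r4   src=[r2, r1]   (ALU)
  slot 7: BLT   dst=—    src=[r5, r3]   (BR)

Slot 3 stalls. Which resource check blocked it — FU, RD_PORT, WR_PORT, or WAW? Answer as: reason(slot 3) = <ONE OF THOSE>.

reason(slot 3) = RD_PORT

slot 0 (MUL): ISSUE — free A3,Mu1,Ld2,B1 rp4 wp2
slot 1 (BR): ISSUE — free A3,Mu1,Ld2,B0 rp2 wp2
slot 2 (MEM): ISSUE — free A3,Mu1,Ld1,B0 rp1 wp2
slot 3 (MEM): stall RD_PORT — free A3,Mu1,Ld1,B0 rp1 wp2
slot 4 (MUL): stall RD_PORT — free A3,Mu1,Ld1,B0 rp1 wp2
slot 5 (ALU): ISSUE — free A2,Mu1,Ld1,B0 rp0 wp1
slot 6 (ALU): stall RD_PORT — free A2,Mu1,Ld1,B0 rp0 wp1
slot 7 (BR): stall FU — free A2,Mu1,Ld1,B0 rp0 wp1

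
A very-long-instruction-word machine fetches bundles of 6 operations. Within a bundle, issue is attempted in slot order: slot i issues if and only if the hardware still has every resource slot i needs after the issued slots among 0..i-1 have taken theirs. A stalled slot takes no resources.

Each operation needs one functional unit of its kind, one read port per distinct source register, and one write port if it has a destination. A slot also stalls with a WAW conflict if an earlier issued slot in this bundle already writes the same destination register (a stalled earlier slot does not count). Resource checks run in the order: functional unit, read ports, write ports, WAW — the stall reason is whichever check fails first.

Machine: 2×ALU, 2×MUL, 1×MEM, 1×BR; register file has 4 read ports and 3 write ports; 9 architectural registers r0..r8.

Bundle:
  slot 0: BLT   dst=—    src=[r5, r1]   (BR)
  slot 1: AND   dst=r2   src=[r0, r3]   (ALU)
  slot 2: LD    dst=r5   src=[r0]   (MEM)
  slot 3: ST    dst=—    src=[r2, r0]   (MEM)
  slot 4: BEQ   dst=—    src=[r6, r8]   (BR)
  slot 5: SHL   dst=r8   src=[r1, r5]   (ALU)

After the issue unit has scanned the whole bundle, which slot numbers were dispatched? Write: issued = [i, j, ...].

(0) want 1×BR +2rd +0wr — yes → AL2|MU2|ME1|BR0|rd2|wr3
(1) want 1×ALU +2rd +1wr — yes → AL1|MU2|ME1|BR0|rd0|wr2
(2) want 1×MEM +1rd +1wr — RD_PORT → AL1|MU2|ME1|BR0|rd0|wr2
(3) want 1×MEM +2rd +0wr — RD_PORT → AL1|MU2|ME1|BR0|rd0|wr2
(4) want 1×BR +2rd +0wr — FU → AL1|MU2|ME1|BR0|rd0|wr2
(5) want 1×ALU +2rd +1wr — RD_PORT → AL1|MU2|ME1|BR0|rd0|wr2

issued = [0, 1]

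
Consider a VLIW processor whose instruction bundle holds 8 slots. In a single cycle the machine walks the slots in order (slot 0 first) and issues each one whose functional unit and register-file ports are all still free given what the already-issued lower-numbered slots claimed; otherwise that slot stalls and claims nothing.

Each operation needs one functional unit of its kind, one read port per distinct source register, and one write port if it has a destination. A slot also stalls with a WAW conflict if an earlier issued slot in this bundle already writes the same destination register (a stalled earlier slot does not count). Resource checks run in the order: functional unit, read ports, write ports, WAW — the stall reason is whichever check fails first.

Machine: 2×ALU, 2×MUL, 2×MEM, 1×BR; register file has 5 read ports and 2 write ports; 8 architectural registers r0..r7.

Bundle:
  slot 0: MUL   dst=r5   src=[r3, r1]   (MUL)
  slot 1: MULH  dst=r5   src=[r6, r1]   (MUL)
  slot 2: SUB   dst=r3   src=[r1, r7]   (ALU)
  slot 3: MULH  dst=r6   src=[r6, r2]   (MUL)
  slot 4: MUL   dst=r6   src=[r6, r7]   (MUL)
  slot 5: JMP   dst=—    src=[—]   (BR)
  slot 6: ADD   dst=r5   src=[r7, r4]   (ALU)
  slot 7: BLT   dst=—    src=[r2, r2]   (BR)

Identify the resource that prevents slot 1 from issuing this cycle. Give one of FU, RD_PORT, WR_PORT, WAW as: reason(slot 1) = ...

reason(slot 1) = WAW

slot 0 (MUL): ISSUE — free A2,Mu1,Ld2,B1 rp3 wp1
slot 1 (MUL): stall WAW — free A2,Mu1,Ld2,B1 rp3 wp1
slot 2 (ALU): ISSUE — free A1,Mu1,Ld2,B1 rp1 wp0
slot 3 (MUL): stall RD_PORT — free A1,Mu1,Ld2,B1 rp1 wp0
slot 4 (MUL): stall RD_PORT — free A1,Mu1,Ld2,B1 rp1 wp0
slot 5 (BR): ISSUE — free A1,Mu1,Ld2,B0 rp1 wp0
slot 6 (ALU): stall RD_PORT — free A1,Mu1,Ld2,B0 rp1 wp0
slot 7 (BR): stall FU — free A1,Mu1,Ld2,B0 rp1 wp0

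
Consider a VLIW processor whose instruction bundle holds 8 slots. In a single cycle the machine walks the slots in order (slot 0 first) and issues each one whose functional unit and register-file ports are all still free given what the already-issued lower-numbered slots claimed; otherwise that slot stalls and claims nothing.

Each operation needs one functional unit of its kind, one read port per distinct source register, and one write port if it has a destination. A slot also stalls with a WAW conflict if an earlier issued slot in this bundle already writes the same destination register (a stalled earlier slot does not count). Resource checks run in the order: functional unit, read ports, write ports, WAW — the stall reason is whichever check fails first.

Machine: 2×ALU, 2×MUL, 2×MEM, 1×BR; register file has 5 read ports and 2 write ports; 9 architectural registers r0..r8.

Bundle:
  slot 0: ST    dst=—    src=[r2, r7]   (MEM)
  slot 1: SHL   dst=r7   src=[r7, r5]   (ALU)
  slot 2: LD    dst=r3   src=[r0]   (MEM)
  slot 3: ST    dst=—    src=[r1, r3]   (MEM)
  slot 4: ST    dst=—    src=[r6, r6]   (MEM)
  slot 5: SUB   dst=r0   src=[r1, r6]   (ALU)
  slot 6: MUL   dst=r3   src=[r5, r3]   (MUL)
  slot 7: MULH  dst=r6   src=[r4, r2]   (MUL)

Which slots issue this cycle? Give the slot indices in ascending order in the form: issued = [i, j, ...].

issued = [0, 1, 2]

(0) want 1×MEM +2rd +0wr — yes → AL2|MU2|ME1|BR1|rd3|wr2
(1) want 1×ALU +2rd +1wr — yes → AL1|MU2|ME1|BR1|rd1|wr1
(2) want 1×MEM +1rd +1wr — yes → AL1|MU2|ME0|BR1|rd0|wr0
(3) want 1×MEM +2rd +0wr — FU → AL1|MU2|ME0|BR1|rd0|wr0
(4) want 1×MEM +1rd +0wr — FU → AL1|MU2|ME0|BR1|rd0|wr0
(5) want 1×ALU +2rd +1wr — RD_PORT → AL1|MU2|ME0|BR1|rd0|wr0
(6) want 1×MUL +2rd +1wr — RD_PORT → AL1|MU2|ME0|BR1|rd0|wr0
(7) want 1×MUL +2rd +1wr — RD_PORT → AL1|MU2|ME0|BR1|rd0|wr0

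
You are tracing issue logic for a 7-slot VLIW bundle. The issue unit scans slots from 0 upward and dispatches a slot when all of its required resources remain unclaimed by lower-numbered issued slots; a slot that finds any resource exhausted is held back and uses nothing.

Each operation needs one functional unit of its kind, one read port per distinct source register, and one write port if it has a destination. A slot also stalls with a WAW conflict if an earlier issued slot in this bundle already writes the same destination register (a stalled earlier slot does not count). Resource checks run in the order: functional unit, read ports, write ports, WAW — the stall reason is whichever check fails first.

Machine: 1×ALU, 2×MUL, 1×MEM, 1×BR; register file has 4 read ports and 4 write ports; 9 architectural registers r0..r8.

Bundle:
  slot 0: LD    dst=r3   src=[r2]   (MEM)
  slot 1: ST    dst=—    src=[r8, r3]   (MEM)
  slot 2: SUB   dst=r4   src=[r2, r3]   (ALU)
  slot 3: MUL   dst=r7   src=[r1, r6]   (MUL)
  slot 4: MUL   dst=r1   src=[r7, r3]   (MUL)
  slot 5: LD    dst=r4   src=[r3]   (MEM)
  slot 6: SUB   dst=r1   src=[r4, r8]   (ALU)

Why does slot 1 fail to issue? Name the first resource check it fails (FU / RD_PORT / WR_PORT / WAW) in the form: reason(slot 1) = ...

slot 0 (MEM): ISSUE — free A1,Mu2,Ld0,B1 rp3 wp3
slot 1 (MEM): stall FU — free A1,Mu2,Ld0,B1 rp3 wp3
slot 2 (ALU): ISSUE — free A0,Mu2,Ld0,B1 rp1 wp2
slot 3 (MUL): stall RD_PORT — free A0,Mu2,Ld0,B1 rp1 wp2
slot 4 (MUL): stall RD_PORT — free A0,Mu2,Ld0,B1 rp1 wp2
slot 5 (MEM): stall FU — free A0,Mu2,Ld0,B1 rp1 wp2
slot 6 (ALU): stall FU — free A0,Mu2,Ld0,B1 rp1 wp2

reason(slot 1) = FU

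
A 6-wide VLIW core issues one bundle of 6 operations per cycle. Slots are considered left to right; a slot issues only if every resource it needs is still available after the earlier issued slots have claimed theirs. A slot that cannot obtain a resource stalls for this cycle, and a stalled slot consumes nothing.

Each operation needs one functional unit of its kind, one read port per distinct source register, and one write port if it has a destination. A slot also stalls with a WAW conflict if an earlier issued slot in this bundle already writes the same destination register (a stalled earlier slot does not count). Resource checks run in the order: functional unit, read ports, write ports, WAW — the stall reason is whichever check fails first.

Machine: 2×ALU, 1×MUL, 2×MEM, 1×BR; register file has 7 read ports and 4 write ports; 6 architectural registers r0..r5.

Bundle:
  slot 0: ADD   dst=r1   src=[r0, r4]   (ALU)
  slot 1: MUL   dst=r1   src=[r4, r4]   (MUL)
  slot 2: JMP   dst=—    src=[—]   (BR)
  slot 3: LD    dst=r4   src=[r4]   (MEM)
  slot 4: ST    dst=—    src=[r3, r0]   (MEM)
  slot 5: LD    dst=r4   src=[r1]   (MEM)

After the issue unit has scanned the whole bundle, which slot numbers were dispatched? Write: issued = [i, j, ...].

[0] ALU needs rd=2 wr=1: ok; after: ALU=1 MUL=1 MEM=2 BR=1, R=5, W=3
[1] MUL needs rd=1 wr=1: WAW; after: ALU=1 MUL=1 MEM=2 BR=1, R=5, W=3
[2] BR needs rd=0 wr=0: ok; after: ALU=1 MUL=1 MEM=2 BR=0, R=5, W=3
[3] MEM needs rd=1 wr=1: ok; after: ALU=1 MUL=1 MEM=1 BR=0, R=4, W=2
[4] MEM needs rd=2 wr=0: ok; after: ALU=1 MUL=1 MEM=0 BR=0, R=2, W=2
[5] MEM needs rd=1 wr=1: FU; after: ALU=1 MUL=1 MEM=0 BR=0, R=2, W=2

issued = [0, 2, 3, 4]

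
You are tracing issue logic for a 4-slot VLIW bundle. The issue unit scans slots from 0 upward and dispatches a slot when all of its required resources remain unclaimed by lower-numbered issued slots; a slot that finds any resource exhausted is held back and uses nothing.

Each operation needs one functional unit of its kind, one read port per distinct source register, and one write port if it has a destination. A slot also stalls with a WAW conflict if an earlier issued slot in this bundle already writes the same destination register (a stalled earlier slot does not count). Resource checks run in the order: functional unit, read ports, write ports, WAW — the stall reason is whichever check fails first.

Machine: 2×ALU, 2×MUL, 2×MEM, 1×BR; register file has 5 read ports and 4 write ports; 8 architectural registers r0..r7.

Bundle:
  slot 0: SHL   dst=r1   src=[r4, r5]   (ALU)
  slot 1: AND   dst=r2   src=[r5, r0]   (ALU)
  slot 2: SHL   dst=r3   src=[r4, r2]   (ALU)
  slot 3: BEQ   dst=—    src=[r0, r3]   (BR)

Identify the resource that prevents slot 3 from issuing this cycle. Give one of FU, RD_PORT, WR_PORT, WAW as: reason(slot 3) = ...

reason(slot 3) = RD_PORT

[0] ALU needs rd=2 wr=1: ok; after: ALU=1 MUL=2 MEM=2 BR=1, R=3, W=3
[1] ALU needs rd=2 wr=1: ok; after: ALU=0 MUL=2 MEM=2 BR=1, R=1, W=2
[2] ALU needs rd=2 wr=1: FU; after: ALU=0 MUL=2 MEM=2 BR=1, R=1, W=2
[3] BR needs rd=2 wr=0: RD_PORT; after: ALU=0 MUL=2 MEM=2 BR=1, R=1, W=2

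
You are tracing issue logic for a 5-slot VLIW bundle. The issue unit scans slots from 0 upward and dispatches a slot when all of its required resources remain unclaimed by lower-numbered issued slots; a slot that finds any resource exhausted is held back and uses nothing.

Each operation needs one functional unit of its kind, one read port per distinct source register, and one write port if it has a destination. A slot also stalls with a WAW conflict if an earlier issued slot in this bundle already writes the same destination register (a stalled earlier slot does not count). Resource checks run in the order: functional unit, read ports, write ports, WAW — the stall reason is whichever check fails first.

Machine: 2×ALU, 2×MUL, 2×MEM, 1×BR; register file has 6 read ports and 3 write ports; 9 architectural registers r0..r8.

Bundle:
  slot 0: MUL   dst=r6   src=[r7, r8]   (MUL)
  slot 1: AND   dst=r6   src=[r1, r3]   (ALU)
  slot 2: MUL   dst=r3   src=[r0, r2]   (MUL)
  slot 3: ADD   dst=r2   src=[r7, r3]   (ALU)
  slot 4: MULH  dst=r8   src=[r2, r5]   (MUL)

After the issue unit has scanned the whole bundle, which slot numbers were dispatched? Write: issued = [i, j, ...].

issued = [0, 2, 3]

(0) want 1×MUL +2rd +1wr — yes → AL2|MU1|ME2|BR1|rd4|wr2
(1) want 1×ALU +2rd +1wr — WAW → AL2|MU1|ME2|BR1|rd4|wr2
(2) want 1×MUL +2rd +1wr — yes → AL2|MU0|ME2|BR1|rd2|wr1
(3) want 1×ALU +2rd +1wr — yes → AL1|MU0|ME2|BR1|rd0|wr0
(4) want 1×MUL +2rd +1wr — FU → AL1|MU0|ME2|BR1|rd0|wr0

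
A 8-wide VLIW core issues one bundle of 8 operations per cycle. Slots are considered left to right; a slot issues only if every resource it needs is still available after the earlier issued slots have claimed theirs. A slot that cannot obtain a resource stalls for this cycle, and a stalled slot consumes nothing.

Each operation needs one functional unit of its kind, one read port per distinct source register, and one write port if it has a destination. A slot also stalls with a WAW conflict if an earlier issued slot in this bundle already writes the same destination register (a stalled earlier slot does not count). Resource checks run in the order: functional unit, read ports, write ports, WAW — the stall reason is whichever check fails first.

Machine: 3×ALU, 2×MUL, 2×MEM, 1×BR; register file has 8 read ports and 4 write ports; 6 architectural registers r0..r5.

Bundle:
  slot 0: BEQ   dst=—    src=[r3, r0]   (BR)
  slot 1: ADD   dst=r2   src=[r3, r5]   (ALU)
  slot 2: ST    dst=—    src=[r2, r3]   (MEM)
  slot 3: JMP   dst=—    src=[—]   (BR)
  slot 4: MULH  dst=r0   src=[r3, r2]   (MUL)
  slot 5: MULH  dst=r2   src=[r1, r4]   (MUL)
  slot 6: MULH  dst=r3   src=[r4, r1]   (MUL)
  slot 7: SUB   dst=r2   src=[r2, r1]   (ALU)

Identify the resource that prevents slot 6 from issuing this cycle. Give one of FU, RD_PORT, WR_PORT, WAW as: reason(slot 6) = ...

  0. BR ⇒ go  {3A/2Mu/2Ld/0B | 6r 4w}
  1. ALU→r2 ⇒ go  {2A/2Mu/2Ld/0B | 4r 3w}
  2. MEM ⇒ go  {2A/2Mu/1Ld/0B | 2r 3w}
  3. BR ⇒ no(FU)  {2A/2Mu/1Ld/0B | 2r 3w}
  4. MUL→r0 ⇒ go  {2A/1Mu/1Ld/0B | 0r 2w}
  5. MUL→r2 ⇒ no(RD_PORT)  {2A/1Mu/1Ld/0B | 0r 2w}
  6. MUL→r3 ⇒ no(RD_PORT)  {2A/1Mu/1Ld/0B | 0r 2w}
  7. ALU→r2 ⇒ no(RD_PORT)  {2A/1Mu/1Ld/0B | 0r 2w}

reason(slot 6) = RD_PORT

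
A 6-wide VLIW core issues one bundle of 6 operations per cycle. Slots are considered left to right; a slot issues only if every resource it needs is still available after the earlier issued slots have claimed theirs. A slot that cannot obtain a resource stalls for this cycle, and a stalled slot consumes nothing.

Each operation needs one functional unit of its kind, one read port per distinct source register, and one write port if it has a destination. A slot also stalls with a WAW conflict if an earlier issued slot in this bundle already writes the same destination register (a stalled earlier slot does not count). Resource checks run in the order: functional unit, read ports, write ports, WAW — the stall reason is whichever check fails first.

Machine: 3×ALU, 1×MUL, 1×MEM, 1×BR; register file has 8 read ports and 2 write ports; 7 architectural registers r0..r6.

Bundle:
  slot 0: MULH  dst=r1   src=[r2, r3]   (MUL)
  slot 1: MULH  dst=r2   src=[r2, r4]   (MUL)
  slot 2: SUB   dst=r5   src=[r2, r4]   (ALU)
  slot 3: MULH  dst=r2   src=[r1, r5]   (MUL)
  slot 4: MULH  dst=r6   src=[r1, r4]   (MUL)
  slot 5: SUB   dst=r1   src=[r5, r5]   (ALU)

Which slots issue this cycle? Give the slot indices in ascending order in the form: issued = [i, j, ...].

issued = [0, 2]

[0] MUL needs rd=2 wr=1: ok; after: ALU=3 MUL=0 MEM=1 BR=1, R=6, W=1
[1] MUL needs rd=2 wr=1: FU; after: ALU=3 MUL=0 MEM=1 BR=1, R=6, W=1
[2] ALU needs rd=2 wr=1: ok; after: ALU=2 MUL=0 MEM=1 BR=1, R=4, W=0
[3] MUL needs rd=2 wr=1: FU; after: ALU=2 MUL=0 MEM=1 BR=1, R=4, W=0
[4] MUL needs rd=2 wr=1: FU; after: ALU=2 MUL=0 MEM=1 BR=1, R=4, W=0
[5] ALU needs rd=1 wr=1: WR_PORT; after: ALU=2 MUL=0 MEM=1 BR=1, R=4, W=0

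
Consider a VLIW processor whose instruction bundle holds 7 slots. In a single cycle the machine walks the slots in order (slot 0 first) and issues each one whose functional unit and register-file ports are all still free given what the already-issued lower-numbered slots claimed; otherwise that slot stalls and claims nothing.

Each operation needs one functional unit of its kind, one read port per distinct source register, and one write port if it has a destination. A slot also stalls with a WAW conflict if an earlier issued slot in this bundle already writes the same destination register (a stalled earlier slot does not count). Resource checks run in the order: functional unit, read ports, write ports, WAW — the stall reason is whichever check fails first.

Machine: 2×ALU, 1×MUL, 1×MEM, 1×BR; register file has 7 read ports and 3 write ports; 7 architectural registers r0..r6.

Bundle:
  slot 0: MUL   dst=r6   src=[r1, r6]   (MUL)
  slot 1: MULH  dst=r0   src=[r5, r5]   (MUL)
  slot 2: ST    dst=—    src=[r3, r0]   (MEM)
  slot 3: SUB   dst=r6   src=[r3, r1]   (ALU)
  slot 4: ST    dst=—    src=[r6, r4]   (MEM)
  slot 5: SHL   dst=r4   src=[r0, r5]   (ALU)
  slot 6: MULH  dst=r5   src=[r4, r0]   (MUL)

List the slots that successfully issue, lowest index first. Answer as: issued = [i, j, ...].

  0. MUL→r6 ⇒ go  {2A/0Mu/1Ld/1B | 5r 2w}
  1. MUL→r0 ⇒ no(FU)  {2A/0Mu/1Ld/1B | 5r 2w}
  2. MEM ⇒ go  {2A/0Mu/0Ld/1B | 3r 2w}
  3. ALU→r6 ⇒ no(WAW)  {2A/0Mu/0Ld/1B | 3r 2w}
  4. MEM ⇒ no(FU)  {2A/0Mu/0Ld/1B | 3r 2w}
  5. ALU→r4 ⇒ go  {1A/0Mu/0Ld/1B | 1r 1w}
  6. MUL→r5 ⇒ no(FU)  {1A/0Mu/0Ld/1B | 1r 1w}

issued = [0, 2, 5]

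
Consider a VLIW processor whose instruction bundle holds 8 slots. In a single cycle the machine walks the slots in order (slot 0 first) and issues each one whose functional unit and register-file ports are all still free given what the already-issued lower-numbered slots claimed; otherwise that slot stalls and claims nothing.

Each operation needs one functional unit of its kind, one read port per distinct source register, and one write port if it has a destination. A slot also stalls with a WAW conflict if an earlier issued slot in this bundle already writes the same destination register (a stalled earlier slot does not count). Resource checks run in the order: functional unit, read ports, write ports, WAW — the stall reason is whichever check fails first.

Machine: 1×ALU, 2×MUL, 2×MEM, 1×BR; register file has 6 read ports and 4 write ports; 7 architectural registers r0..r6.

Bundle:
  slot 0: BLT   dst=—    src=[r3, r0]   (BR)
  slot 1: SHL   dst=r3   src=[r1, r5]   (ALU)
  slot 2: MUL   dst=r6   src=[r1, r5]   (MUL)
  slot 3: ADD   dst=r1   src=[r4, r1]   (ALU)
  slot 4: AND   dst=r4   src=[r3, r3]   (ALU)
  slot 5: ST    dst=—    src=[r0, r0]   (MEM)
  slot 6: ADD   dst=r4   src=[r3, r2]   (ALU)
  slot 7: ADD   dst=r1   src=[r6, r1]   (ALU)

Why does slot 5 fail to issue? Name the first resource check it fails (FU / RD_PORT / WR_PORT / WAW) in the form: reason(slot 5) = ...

reason(slot 5) = RD_PORT

[0] BR needs rd=2 wr=0: ok; after: ALU=1 MUL=2 MEM=2 BR=0, R=4, W=4
[1] ALU needs rd=2 wr=1: ok; after: ALU=0 MUL=2 MEM=2 BR=0, R=2, W=3
[2] MUL needs rd=2 wr=1: ok; after: ALU=0 MUL=1 MEM=2 BR=0, R=0, W=2
[3] ALU needs rd=2 wr=1: FU; after: ALU=0 MUL=1 MEM=2 BR=0, R=0, W=2
[4] ALU needs rd=1 wr=1: FU; after: ALU=0 MUL=1 MEM=2 BR=0, R=0, W=2
[5] MEM needs rd=1 wr=0: RD_PORT; after: ALU=0 MUL=1 MEM=2 BR=0, R=0, W=2
[6] ALU needs rd=2 wr=1: FU; after: ALU=0 MUL=1 MEM=2 BR=0, R=0, W=2
[7] ALU needs rd=2 wr=1: FU; after: ALU=0 MUL=1 MEM=2 BR=0, R=0, W=2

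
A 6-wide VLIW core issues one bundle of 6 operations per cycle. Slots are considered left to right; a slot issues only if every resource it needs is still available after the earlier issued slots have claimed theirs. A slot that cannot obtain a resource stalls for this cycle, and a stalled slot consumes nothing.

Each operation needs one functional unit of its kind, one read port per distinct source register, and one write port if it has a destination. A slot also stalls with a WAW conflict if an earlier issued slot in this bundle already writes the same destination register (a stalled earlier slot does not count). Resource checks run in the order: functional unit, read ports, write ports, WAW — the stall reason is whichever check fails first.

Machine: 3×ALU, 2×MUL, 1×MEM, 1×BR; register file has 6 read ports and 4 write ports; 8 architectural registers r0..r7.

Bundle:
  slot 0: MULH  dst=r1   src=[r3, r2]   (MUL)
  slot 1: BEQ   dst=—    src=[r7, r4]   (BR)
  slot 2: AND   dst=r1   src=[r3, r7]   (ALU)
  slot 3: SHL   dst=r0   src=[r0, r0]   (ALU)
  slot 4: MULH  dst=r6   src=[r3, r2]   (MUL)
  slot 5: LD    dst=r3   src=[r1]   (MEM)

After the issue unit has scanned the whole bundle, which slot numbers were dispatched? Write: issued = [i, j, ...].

issued = [0, 1, 3, 5]

slot 0 (MUL): ISSUE — free A3,Mu1,Ld1,B1 rp4 wp3
slot 1 (BR): ISSUE — free A3,Mu1,Ld1,B0 rp2 wp3
slot 2 (ALU): stall WAW — free A3,Mu1,Ld1,B0 rp2 wp3
slot 3 (ALU): ISSUE — free A2,Mu1,Ld1,B0 rp1 wp2
slot 4 (MUL): stall RD_PORT — free A2,Mu1,Ld1,B0 rp1 wp2
slot 5 (MEM): ISSUE — free A2,Mu1,Ld0,B0 rp0 wp1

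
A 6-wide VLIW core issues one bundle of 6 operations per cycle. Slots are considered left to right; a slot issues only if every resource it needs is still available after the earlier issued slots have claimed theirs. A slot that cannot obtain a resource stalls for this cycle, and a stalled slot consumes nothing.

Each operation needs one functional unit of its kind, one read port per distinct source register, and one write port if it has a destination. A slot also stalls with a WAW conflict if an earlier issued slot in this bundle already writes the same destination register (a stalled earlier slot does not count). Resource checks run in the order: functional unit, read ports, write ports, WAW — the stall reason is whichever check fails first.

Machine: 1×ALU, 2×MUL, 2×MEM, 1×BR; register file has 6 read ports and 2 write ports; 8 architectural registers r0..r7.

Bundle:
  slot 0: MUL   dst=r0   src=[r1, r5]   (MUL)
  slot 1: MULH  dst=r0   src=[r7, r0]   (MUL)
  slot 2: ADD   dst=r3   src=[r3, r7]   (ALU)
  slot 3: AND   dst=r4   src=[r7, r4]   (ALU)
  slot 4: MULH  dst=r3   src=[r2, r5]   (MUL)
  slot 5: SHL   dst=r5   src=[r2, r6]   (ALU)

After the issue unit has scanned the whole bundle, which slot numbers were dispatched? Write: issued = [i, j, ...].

(0) want 1×MUL +2rd +1wr — yes → AL1|MU1|ME2|BR1|rd4|wr1
(1) want 1×MUL +2rd +1wr — WAW → AL1|MU1|ME2|BR1|rd4|wr1
(2) want 1×ALU +2rd +1wr — yes → AL0|MU1|ME2|BR1|rd2|wr0
(3) want 1×ALU +2rd +1wr — FU → AL0|MU1|ME2|BR1|rd2|wr0
(4) want 1×MUL +2rd +1wr — WR_PORT → AL0|MU1|ME2|BR1|rd2|wr0
(5) want 1×ALU +2rd +1wr — FU → AL0|MU1|ME2|BR1|rd2|wr0

issued = [0, 2]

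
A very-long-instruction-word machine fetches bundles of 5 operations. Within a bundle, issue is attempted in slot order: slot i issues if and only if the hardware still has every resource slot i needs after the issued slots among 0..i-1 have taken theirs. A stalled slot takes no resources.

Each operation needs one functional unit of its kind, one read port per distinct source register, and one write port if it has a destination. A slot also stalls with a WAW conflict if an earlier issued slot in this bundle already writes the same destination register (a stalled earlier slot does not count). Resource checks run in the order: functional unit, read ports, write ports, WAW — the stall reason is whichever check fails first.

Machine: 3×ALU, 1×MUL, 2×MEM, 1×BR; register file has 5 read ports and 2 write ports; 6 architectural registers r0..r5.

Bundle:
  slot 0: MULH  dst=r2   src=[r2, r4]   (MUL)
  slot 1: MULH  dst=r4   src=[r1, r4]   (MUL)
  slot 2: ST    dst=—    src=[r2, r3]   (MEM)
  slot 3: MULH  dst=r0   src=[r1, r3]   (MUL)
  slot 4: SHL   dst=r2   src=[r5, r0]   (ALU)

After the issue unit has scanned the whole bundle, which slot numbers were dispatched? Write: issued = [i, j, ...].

#0 MUL src=r2,r4 dispatched  <A:3 Mu:0 Ld:2 B:1 rd:3 wr:1>
#1 MUL src=r1,r4 held:FU  <A:3 Mu:0 Ld:2 B:1 rd:3 wr:1>
#2 MEM src=r2,r3 dispatched  <A:3 Mu:0 Ld:1 B:1 rd:1 wr:1>
#3 MUL src=r1,r3 held:FU  <A:3 Mu:0 Ld:1 B:1 rd:1 wr:1>
#4 ALU src=r5,r0 held:RD_PORT  <A:3 Mu:0 Ld:1 B:1 rd:1 wr:1>

issued = [0, 2]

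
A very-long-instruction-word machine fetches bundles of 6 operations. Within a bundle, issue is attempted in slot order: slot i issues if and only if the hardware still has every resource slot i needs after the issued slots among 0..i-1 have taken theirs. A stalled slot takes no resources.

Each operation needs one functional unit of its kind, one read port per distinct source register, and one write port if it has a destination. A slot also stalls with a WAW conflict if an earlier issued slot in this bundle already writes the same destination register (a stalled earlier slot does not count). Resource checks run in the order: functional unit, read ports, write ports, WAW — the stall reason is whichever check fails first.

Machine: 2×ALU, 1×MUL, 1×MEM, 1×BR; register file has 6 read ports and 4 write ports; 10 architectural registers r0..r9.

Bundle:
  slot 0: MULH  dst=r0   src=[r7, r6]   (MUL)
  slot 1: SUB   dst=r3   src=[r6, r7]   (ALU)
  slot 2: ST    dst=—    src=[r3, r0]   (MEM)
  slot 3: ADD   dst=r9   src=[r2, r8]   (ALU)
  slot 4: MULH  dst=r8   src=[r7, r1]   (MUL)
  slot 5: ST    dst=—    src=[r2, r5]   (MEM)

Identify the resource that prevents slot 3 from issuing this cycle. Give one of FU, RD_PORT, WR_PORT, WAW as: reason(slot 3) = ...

reason(slot 3) = RD_PORT

(0) want 1×MUL +2rd +1wr — yes → AL2|MU0|ME1|BR1|rd4|wr3
(1) want 1×ALU +2rd +1wr — yes → AL1|MU0|ME1|BR1|rd2|wr2
(2) want 1×MEM +2rd +0wr — yes → AL1|MU0|ME0|BR1|rd0|wr2
(3) want 1×ALU +2rd +1wr — RD_PORT → AL1|MU0|ME0|BR1|rd0|wr2
(4) want 1×MUL +2rd +1wr — FU → AL1|MU0|ME0|BR1|rd0|wr2
(5) want 1×MEM +2rd +0wr — FU → AL1|MU0|ME0|BR1|rd0|wr2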